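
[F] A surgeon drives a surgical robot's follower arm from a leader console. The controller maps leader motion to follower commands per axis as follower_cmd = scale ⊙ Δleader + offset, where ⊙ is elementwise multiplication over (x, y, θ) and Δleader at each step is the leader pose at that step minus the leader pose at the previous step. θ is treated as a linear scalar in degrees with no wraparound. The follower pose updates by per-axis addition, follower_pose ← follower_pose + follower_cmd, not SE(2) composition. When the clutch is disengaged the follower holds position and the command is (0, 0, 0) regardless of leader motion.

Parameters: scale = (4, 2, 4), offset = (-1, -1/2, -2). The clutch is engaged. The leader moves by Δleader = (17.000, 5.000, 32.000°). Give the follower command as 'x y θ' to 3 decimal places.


axis x: 4·17.000 + -1 = 67.000
axis y: 2·5.000 + -1/2 = 9.500
axis θ: 4·32.000 + -2 = 126.000

67.000 9.500 126.000


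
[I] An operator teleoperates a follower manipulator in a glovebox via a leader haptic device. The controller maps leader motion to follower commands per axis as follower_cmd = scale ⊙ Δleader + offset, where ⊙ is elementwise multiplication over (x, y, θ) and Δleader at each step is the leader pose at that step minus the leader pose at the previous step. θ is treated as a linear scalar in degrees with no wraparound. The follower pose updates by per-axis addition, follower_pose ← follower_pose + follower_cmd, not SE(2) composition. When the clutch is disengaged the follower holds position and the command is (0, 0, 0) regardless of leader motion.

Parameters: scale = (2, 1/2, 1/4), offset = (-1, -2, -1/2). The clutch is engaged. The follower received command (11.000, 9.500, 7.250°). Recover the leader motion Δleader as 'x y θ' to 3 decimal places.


6.000 23.000 31.000

axis x: (11.000 − -1) / (2) = 6.000
axis y: (9.500 − -2) / (1/2) = 23.000
axis θ: (7.250 − -1/2) / (1/4) = 31.000


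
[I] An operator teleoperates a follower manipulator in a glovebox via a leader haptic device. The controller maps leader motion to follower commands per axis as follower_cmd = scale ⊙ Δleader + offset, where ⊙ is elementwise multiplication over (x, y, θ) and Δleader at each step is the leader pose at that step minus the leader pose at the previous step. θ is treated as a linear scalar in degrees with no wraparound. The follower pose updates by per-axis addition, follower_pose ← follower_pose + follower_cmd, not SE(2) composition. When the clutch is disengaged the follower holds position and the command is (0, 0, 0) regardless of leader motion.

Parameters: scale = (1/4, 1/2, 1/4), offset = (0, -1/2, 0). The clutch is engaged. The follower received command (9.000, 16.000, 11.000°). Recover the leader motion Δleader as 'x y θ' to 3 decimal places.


axis x: (9.000 − 0) / (1/4) = 36.000
axis y: (16.000 − -1/2) / (1/2) = 33.000
axis θ: (11.000 − 0) / (1/4) = 44.000

36.000 33.000 44.000


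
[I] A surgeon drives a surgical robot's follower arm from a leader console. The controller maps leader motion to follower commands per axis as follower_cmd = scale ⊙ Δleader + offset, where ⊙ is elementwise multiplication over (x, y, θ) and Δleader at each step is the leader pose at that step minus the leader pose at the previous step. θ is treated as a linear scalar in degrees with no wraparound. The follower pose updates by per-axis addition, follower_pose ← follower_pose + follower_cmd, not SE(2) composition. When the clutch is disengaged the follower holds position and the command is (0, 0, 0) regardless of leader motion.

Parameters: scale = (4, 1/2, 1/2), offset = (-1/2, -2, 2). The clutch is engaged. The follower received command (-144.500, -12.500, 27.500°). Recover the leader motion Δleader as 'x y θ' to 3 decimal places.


-36.000 -21.000 51.000

axis x: (-144.500 − -1/2) / (4) = -36.000
axis y: (-12.500 − -2) / (1/2) = -21.000
axis θ: (27.500 − 2) / (1/2) = 51.000


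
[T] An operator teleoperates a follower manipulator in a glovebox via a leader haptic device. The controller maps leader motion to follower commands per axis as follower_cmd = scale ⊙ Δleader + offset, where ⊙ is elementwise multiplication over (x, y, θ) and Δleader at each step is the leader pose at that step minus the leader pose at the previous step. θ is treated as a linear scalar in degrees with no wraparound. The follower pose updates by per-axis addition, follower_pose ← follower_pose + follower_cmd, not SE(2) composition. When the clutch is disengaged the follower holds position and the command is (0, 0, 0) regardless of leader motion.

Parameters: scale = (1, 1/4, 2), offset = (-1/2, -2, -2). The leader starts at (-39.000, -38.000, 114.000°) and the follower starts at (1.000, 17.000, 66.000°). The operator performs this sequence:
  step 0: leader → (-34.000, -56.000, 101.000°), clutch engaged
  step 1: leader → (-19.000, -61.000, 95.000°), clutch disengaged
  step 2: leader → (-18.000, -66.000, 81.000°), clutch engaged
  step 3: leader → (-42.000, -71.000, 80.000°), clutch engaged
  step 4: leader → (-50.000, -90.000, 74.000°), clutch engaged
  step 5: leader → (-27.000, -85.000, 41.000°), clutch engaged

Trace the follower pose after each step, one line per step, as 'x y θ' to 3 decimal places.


5.500 10.500 38.000
5.500 10.500 38.000
6.000 7.250 8.000
-18.500 4.000 4.000
-27.000 -2.750 -10.000
-4.500 -3.500 -78.000

step 0: Δleader=(5.000, -18.000, -13.000°), engaged; cmd=(4.500, -6.500, -28.000°) → follower=(5.500, 10.500, 38.000°)
step 1: Δleader=(15.000, -5.000, -6.000°), disengaged; cmd=(0,0,0) → follower holds at (5.500, 10.500, 38.000°)
step 2: Δleader=(1.000, -5.000, -14.000°), engaged; cmd=(0.500, -3.250, -30.000°) → follower=(6.000, 7.250, 8.000°)
step 3: Δleader=(-24.000, -5.000, -1.000°), engaged; cmd=(-24.500, -3.250, -4.000°) → follower=(-18.500, 4.000, 4.000°)
step 4: Δleader=(-8.000, -19.000, -6.000°), engaged; cmd=(-8.500, -6.750, -14.000°) → follower=(-27.000, -2.750, -10.000°)
step 5: Δleader=(23.000, 5.000, -33.000°), engaged; cmd=(22.500, -0.750, -68.000°) → follower=(-4.500, -3.500, -78.000°)


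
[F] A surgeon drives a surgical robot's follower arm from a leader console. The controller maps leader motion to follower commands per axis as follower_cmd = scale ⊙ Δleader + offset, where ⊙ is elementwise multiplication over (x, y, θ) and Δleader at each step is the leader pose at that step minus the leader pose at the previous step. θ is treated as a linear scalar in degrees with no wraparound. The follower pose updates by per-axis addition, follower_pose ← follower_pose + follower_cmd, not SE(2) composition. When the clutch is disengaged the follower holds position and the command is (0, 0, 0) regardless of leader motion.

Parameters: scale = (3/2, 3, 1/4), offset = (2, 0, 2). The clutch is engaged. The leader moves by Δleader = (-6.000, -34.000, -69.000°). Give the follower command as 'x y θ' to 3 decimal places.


-7.000 -102.000 -15.250

axis x: 3/2·-6.000 + 2 = -7.000
axis y: 3·-34.000 + 0 = -102.000
axis θ: 1/4·-69.000 + 2 = -15.250


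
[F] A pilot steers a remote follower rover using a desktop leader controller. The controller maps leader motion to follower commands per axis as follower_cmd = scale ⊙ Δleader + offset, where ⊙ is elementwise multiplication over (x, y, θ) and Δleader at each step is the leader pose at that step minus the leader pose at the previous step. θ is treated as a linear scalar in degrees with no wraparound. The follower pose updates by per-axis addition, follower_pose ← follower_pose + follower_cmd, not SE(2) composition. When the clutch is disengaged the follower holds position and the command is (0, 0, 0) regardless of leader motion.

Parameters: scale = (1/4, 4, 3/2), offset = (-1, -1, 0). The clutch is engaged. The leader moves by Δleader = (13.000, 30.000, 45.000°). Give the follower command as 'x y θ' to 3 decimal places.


2.250 119.000 67.500

axis x: 1/4·13.000 + -1 = 2.250
axis y: 4·30.000 + -1 = 119.000
axis θ: 3/2·45.000 + 0 = 67.500


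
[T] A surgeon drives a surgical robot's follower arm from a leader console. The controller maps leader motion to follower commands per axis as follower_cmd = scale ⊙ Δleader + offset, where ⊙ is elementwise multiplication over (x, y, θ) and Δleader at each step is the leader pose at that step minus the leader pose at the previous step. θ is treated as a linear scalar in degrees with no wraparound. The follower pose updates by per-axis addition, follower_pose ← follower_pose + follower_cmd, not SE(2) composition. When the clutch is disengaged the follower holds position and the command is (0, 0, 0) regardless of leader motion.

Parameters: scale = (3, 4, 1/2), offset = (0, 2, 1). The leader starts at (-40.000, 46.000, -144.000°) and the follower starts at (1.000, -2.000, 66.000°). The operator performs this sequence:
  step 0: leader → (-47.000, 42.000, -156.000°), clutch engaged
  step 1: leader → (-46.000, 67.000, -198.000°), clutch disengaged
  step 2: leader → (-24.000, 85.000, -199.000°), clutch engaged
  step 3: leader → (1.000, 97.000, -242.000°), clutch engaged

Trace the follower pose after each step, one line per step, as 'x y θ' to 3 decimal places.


-20.000 -16.000 61.000
-20.000 -16.000 61.000
46.000 58.000 61.500
121.000 108.000 41.000

step 0: Δleader=(-7.000, -4.000, -12.000°), engaged; cmd=(-21.000, -14.000, -5.000°) → follower=(-20.000, -16.000, 61.000°)
step 1: Δleader=(1.000, 25.000, -42.000°), disengaged; cmd=(0,0,0) → follower holds at (-20.000, -16.000, 61.000°)
step 2: Δleader=(22.000, 18.000, -1.000°), engaged; cmd=(66.000, 74.000, 0.500°) → follower=(46.000, 58.000, 61.500°)
step 3: Δleader=(25.000, 12.000, -43.000°), engaged; cmd=(75.000, 50.000, -20.500°) → follower=(121.000, 108.000, 41.000°)


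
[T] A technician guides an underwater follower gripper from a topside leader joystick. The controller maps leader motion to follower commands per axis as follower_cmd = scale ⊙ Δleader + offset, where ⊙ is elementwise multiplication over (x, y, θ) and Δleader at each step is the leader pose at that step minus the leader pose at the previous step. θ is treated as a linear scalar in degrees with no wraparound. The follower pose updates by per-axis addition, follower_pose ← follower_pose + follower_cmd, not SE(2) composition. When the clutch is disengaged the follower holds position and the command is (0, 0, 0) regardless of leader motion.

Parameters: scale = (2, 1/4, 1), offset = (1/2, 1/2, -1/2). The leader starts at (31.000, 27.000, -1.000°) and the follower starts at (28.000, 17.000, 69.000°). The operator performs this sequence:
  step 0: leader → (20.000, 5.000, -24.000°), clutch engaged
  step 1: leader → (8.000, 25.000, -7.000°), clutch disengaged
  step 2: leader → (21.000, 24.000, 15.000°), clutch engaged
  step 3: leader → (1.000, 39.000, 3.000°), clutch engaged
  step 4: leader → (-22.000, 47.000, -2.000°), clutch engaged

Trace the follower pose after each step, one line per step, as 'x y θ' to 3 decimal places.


step 0: Δleader=(-11.000, -22.000, -23.000°), engaged; cmd=(-21.500, -5.000, -23.500°) → follower=(6.500, 12.000, 45.500°)
step 1: Δleader=(-12.000, 20.000, 17.000°), disengaged; cmd=(0,0,0) → follower holds at (6.500, 12.000, 45.500°)
step 2: Δleader=(13.000, -1.000, 22.000°), engaged; cmd=(26.500, 0.250, 21.500°) → follower=(33.000, 12.250, 67.000°)
step 3: Δleader=(-20.000, 15.000, -12.000°), engaged; cmd=(-39.500, 4.250, -12.500°) → follower=(-6.500, 16.500, 54.500°)
step 4: Δleader=(-23.000, 8.000, -5.000°), engaged; cmd=(-45.500, 2.500, -5.500°) → follower=(-52.000, 19.000, 49.000°)

6.500 12.000 45.500
6.500 12.000 45.500
33.000 12.250 67.000
-6.500 16.500 54.500
-52.000 19.000 49.000


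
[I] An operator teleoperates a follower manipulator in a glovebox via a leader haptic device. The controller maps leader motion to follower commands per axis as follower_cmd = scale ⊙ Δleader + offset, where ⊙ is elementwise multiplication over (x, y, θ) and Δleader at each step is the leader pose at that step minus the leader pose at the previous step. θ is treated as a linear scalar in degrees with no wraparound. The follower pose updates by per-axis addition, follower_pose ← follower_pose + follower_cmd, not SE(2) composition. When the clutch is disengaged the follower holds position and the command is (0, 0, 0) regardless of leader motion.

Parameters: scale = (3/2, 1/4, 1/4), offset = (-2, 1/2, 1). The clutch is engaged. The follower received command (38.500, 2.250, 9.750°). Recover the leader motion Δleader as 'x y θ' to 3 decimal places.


axis x: (38.500 − -2) / (3/2) = 27.000
axis y: (2.250 − 1/2) / (1/4) = 7.000
axis θ: (9.750 − 1) / (1/4) = 35.000

27.000 7.000 35.000


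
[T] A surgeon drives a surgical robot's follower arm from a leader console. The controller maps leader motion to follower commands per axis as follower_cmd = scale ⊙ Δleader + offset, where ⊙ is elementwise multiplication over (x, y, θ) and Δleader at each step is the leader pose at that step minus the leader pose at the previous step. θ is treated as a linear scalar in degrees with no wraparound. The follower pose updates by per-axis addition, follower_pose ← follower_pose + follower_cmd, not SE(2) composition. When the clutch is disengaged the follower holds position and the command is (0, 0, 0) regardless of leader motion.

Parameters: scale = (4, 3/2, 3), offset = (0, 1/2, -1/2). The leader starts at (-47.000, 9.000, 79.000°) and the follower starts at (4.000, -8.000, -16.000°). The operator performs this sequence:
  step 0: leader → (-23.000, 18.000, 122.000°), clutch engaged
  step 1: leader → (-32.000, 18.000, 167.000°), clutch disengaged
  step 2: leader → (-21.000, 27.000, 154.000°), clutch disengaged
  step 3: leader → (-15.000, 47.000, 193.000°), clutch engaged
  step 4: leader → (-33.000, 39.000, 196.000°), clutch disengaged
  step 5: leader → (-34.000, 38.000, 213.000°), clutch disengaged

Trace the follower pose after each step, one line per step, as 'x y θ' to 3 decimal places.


step 0: Δleader=(24.000, 9.000, 43.000°), engaged; cmd=(96.000, 14.000, 128.500°) → follower=(100.000, 6.000, 112.500°)
step 1: Δleader=(-9.000, 0.000, 45.000°), disengaged; cmd=(0,0,0) → follower holds at (100.000, 6.000, 112.500°)
step 2: Δleader=(11.000, 9.000, -13.000°), disengaged; cmd=(0,0,0) → follower holds at (100.000, 6.000, 112.500°)
step 3: Δleader=(6.000, 20.000, 39.000°), engaged; cmd=(24.000, 30.500, 116.500°) → follower=(124.000, 36.500, 229.000°)
step 4: Δleader=(-18.000, -8.000, 3.000°), disengaged; cmd=(0,0,0) → follower holds at (124.000, 36.500, 229.000°)
step 5: Δleader=(-1.000, -1.000, 17.000°), disengaged; cmd=(0,0,0) → follower holds at (124.000, 36.500, 229.000°)

100.000 6.000 112.500
100.000 6.000 112.500
100.000 6.000 112.500
124.000 36.500 229.000
124.000 36.500 229.000
124.000 36.500 229.000


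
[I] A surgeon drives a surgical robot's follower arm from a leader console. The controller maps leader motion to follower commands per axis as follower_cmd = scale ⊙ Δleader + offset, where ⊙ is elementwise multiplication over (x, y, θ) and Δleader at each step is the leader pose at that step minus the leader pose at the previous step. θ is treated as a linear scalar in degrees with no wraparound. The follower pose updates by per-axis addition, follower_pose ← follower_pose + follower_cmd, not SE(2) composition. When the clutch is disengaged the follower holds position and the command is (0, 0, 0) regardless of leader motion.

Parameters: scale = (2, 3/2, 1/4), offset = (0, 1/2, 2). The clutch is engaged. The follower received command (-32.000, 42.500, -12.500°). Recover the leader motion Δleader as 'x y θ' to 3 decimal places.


axis x: (-32.000 − 0) / (2) = -16.000
axis y: (42.500 − 1/2) / (3/2) = 28.000
axis θ: (-12.500 − 2) / (1/4) = -58.000

-16.000 28.000 -58.000


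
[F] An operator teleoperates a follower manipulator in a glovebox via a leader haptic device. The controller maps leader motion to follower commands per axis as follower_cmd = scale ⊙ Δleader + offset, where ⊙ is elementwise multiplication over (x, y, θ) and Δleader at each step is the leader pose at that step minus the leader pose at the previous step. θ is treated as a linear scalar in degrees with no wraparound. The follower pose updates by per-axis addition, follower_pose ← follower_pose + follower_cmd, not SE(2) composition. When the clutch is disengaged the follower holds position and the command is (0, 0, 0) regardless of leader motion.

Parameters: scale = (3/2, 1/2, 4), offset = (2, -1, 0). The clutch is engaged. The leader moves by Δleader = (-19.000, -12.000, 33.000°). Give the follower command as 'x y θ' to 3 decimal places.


axis x: 3/2·-19.000 + 2 = -26.500
axis y: 1/2·-12.000 + -1 = -7.000
axis θ: 4·33.000 + 0 = 132.000

-26.500 -7.000 132.000


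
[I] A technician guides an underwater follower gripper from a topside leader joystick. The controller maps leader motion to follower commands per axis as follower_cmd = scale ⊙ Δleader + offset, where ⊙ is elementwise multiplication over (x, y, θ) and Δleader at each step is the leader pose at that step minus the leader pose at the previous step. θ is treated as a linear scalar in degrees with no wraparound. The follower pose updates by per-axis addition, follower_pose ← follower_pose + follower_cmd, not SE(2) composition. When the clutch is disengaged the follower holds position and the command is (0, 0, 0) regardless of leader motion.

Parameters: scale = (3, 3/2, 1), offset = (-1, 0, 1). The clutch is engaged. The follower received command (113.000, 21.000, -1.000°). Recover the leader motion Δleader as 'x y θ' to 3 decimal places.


axis x: (113.000 − -1) / (3) = 38.000
axis y: (21.000 − 0) / (3/2) = 14.000
axis θ: (-1.000 − 1) / (1) = -2.000

38.000 14.000 -2.000


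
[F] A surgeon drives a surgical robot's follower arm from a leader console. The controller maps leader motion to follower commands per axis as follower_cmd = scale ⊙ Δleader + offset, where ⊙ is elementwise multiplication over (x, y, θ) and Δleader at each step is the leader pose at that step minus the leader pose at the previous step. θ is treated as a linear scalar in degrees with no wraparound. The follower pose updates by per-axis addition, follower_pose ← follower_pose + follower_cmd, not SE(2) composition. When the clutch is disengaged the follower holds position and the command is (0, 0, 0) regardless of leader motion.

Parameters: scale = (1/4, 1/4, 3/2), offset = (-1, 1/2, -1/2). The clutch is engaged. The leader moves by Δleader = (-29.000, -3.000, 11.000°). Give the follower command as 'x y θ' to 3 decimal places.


-8.250 -0.250 16.000

axis x: 1/4·-29.000 + -1 = -8.250
axis y: 1/4·-3.000 + 1/2 = -0.250
axis θ: 3/2·11.000 + -1/2 = 16.000


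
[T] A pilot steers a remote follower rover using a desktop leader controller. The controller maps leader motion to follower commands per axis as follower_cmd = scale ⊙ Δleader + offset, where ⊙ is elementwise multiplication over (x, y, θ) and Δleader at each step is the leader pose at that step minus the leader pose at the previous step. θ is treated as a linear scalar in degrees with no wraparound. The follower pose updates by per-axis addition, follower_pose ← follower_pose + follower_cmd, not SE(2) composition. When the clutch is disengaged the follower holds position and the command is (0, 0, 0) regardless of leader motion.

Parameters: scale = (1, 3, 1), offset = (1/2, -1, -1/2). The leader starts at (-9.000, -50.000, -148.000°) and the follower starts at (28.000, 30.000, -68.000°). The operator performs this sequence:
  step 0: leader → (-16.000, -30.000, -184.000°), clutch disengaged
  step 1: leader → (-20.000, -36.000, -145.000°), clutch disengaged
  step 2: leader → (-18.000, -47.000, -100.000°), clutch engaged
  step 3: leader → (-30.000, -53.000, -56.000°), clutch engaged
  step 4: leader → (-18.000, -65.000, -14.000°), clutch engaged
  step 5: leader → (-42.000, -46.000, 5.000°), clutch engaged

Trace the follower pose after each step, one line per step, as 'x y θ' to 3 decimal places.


28.000 30.000 -68.000
28.000 30.000 -68.000
30.500 -4.000 -23.500
19.000 -23.000 20.000
31.500 -60.000 61.500
8.000 -4.000 80.000

step 0: Δleader=(-7.000, 20.000, -36.000°), disengaged; cmd=(0,0,0) → follower holds at (28.000, 30.000, -68.000°)
step 1: Δleader=(-4.000, -6.000, 39.000°), disengaged; cmd=(0,0,0) → follower holds at (28.000, 30.000, -68.000°)
step 2: Δleader=(2.000, -11.000, 45.000°), engaged; cmd=(2.500, -34.000, 44.500°) → follower=(30.500, -4.000, -23.500°)
step 3: Δleader=(-12.000, -6.000, 44.000°), engaged; cmd=(-11.500, -19.000, 43.500°) → follower=(19.000, -23.000, 20.000°)
step 4: Δleader=(12.000, -12.000, 42.000°), engaged; cmd=(12.500, -37.000, 41.500°) → follower=(31.500, -60.000, 61.500°)
step 5: Δleader=(-24.000, 19.000, 19.000°), engaged; cmd=(-23.500, 56.000, 18.500°) → follower=(8.000, -4.000, 80.000°)


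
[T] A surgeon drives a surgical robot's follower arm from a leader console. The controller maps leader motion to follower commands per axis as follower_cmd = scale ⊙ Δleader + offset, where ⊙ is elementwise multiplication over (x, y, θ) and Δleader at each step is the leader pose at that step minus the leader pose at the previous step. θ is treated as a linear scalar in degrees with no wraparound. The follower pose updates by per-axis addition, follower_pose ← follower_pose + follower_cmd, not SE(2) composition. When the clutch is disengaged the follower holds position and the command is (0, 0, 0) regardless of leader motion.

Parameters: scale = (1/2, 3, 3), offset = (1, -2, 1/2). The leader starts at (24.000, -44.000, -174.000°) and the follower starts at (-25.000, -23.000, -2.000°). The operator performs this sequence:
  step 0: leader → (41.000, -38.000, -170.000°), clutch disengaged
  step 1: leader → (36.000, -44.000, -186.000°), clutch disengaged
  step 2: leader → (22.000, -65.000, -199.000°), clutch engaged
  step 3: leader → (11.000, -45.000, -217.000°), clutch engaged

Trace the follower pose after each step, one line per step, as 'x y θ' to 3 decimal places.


-25.000 -23.000 -2.000
-25.000 -23.000 -2.000
-31.000 -88.000 -40.500
-35.500 -30.000 -94.000

step 0: Δleader=(17.000, 6.000, 4.000°), disengaged; cmd=(0,0,0) → follower holds at (-25.000, -23.000, -2.000°)
step 1: Δleader=(-5.000, -6.000, -16.000°), disengaged; cmd=(0,0,0) → follower holds at (-25.000, -23.000, -2.000°)
step 2: Δleader=(-14.000, -21.000, -13.000°), engaged; cmd=(-6.000, -65.000, -38.500°) → follower=(-31.000, -88.000, -40.500°)
step 3: Δleader=(-11.000, 20.000, -18.000°), engaged; cmd=(-4.500, 58.000, -53.500°) → follower=(-35.500, -30.000, -94.000°)


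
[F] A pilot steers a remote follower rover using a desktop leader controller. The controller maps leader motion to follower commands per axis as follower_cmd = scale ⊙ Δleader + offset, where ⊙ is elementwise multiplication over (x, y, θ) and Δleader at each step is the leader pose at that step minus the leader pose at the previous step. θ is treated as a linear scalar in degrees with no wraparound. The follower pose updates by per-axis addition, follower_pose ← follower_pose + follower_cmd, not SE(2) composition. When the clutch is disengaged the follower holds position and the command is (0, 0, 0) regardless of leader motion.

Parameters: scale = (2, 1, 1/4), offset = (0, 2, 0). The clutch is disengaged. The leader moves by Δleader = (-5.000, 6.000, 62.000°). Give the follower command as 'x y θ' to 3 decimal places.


0.000 0.000 0.000

clutch disengaged → follower holds; cmd = (0, 0, 0)


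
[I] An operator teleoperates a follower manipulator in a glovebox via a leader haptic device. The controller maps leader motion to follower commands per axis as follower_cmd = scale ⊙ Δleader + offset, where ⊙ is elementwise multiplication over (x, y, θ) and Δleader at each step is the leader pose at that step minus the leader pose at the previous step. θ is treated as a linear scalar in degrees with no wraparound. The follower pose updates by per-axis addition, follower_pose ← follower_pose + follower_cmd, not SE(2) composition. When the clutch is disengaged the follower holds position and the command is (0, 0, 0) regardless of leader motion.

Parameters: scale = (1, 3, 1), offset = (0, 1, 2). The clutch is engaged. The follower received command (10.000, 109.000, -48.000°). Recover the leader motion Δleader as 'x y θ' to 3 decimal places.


10.000 36.000 -50.000

axis x: (10.000 − 0) / (1) = 10.000
axis y: (109.000 − 1) / (3) = 36.000
axis θ: (-48.000 − 2) / (1) = -50.000


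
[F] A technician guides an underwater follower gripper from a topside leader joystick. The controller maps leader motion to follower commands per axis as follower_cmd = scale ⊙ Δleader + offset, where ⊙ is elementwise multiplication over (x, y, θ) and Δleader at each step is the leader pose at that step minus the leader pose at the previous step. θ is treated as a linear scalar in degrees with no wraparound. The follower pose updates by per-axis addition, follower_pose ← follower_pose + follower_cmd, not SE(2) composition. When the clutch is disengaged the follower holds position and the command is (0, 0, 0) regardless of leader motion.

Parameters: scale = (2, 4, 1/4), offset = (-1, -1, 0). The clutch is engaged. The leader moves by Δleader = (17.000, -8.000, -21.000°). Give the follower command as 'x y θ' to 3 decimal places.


33.000 -33.000 -5.250

axis x: 2·17.000 + -1 = 33.000
axis y: 4·-8.000 + -1 = -33.000
axis θ: 1/4·-21.000 + 0 = -5.250


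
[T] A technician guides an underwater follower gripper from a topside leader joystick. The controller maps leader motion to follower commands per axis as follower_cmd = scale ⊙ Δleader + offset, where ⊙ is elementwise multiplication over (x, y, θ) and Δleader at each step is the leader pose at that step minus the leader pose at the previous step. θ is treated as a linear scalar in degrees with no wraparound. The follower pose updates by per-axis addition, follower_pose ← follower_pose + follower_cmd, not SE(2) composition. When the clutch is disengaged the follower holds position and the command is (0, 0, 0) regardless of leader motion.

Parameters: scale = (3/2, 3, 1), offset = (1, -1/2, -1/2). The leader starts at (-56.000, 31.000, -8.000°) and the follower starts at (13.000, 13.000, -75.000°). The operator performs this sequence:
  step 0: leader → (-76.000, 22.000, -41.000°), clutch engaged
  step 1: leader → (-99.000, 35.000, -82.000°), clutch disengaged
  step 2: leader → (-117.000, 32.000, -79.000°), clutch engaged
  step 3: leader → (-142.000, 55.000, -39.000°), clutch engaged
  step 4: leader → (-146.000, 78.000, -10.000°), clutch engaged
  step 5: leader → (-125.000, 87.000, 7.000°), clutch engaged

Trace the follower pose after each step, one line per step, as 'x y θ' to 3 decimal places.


step 0: Δleader=(-20.000, -9.000, -33.000°), engaged; cmd=(-29.000, -27.500, -33.500°) → follower=(-16.000, -14.500, -108.500°)
step 1: Δleader=(-23.000, 13.000, -41.000°), disengaged; cmd=(0,0,0) → follower holds at (-16.000, -14.500, -108.500°)
step 2: Δleader=(-18.000, -3.000, 3.000°), engaged; cmd=(-26.000, -9.500, 2.500°) → follower=(-42.000, -24.000, -106.000°)
step 3: Δleader=(-25.000, 23.000, 40.000°), engaged; cmd=(-36.500, 68.500, 39.500°) → follower=(-78.500, 44.500, -66.500°)
step 4: Δleader=(-4.000, 23.000, 29.000°), engaged; cmd=(-5.000, 68.500, 28.500°) → follower=(-83.500, 113.000, -38.000°)
step 5: Δleader=(21.000, 9.000, 17.000°), engaged; cmd=(32.500, 26.500, 16.500°) → follower=(-51.000, 139.500, -21.500°)

-16.000 -14.500 -108.500
-16.000 -14.500 -108.500
-42.000 -24.000 -106.000
-78.500 44.500 -66.500
-83.500 113.000 -38.000
-51.000 139.500 -21.500


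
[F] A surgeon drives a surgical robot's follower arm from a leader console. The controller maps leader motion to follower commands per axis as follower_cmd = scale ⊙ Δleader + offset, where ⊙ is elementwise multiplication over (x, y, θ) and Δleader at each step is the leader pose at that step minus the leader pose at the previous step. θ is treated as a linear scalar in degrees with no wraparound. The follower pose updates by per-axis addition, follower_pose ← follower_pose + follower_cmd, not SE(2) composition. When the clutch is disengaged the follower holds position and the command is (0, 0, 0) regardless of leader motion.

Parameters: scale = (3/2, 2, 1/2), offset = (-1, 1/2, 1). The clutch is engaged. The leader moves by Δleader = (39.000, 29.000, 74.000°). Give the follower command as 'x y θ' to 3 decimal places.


57.500 58.500 38.000

axis x: 3/2·39.000 + -1 = 57.500
axis y: 2·29.000 + 1/2 = 58.500
axis θ: 1/2·74.000 + 1 = 38.000


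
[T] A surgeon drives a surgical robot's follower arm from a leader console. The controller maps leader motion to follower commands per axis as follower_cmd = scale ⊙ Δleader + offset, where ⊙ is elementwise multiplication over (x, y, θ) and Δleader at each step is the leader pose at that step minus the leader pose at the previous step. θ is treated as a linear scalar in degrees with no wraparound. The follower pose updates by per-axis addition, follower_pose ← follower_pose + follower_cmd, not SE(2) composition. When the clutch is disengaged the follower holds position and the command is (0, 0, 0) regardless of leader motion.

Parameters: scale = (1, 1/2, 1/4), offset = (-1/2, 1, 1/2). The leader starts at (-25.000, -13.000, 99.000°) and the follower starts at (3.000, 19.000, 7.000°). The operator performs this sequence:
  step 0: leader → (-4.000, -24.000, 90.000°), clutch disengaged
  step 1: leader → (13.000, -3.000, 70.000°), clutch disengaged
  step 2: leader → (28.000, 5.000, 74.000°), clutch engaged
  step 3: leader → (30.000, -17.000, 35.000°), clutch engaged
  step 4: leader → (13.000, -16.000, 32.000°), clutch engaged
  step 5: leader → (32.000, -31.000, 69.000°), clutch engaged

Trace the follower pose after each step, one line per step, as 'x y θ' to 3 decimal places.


step 0: Δleader=(21.000, -11.000, -9.000°), disengaged; cmd=(0,0,0) → follower holds at (3.000, 19.000, 7.000°)
step 1: Δleader=(17.000, 21.000, -20.000°), disengaged; cmd=(0,0,0) → follower holds at (3.000, 19.000, 7.000°)
step 2: Δleader=(15.000, 8.000, 4.000°), engaged; cmd=(14.500, 5.000, 1.500°) → follower=(17.500, 24.000, 8.500°)
step 3: Δleader=(2.000, -22.000, -39.000°), engaged; cmd=(1.500, -10.000, -9.250°) → follower=(19.000, 14.000, -0.750°)
step 4: Δleader=(-17.000, 1.000, -3.000°), engaged; cmd=(-17.500, 1.500, -0.250°) → follower=(1.500, 15.500, -1.000°)
step 5: Δleader=(19.000, -15.000, 37.000°), engaged; cmd=(18.500, -6.500, 9.750°) → follower=(20.000, 9.000, 8.750°)

3.000 19.000 7.000
3.000 19.000 7.000
17.500 24.000 8.500
19.000 14.000 -0.750
1.500 15.500 -1.000
20.000 9.000 8.750


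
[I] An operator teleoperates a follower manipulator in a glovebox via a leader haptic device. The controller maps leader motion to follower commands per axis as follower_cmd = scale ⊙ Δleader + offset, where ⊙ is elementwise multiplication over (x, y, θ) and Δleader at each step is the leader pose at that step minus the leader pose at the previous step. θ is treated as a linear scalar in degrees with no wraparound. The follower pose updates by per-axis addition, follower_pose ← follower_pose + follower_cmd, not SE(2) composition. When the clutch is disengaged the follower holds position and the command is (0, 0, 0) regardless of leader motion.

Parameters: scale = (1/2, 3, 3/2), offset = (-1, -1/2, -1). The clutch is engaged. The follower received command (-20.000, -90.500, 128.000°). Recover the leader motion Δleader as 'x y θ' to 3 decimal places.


-38.000 -30.000 86.000

axis x: (-20.000 − -1) / (1/2) = -38.000
axis y: (-90.500 − -1/2) / (3) = -30.000
axis θ: (128.000 − -1) / (3/2) = 86.000


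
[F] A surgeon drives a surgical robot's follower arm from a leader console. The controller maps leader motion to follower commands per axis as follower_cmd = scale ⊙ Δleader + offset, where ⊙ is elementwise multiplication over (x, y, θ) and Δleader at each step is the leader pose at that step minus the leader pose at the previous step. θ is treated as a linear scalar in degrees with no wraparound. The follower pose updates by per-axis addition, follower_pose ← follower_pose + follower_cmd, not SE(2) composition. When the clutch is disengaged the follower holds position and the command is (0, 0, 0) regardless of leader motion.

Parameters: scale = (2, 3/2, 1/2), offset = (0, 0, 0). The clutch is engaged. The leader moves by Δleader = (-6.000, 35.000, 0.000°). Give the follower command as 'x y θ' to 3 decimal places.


axis x: 2·-6.000 + 0 = -12.000
axis y: 3/2·35.000 + 0 = 52.500
axis θ: 1/2·0.000 + 0 = 0.000

-12.000 52.500 0.000


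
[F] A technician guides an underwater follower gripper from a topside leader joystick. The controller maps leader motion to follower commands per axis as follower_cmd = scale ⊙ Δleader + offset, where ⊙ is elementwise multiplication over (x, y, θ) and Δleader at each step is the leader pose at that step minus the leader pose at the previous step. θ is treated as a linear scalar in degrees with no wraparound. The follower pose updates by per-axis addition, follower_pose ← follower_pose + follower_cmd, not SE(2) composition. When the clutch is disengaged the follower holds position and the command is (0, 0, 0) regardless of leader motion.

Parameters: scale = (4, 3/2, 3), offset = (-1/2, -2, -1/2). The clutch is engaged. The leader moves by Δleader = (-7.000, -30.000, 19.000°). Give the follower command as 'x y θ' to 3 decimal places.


-28.500 -47.000 56.500

axis x: 4·-7.000 + -1/2 = -28.500
axis y: 3/2·-30.000 + -2 = -47.000
axis θ: 3·19.000 + -1/2 = 56.500


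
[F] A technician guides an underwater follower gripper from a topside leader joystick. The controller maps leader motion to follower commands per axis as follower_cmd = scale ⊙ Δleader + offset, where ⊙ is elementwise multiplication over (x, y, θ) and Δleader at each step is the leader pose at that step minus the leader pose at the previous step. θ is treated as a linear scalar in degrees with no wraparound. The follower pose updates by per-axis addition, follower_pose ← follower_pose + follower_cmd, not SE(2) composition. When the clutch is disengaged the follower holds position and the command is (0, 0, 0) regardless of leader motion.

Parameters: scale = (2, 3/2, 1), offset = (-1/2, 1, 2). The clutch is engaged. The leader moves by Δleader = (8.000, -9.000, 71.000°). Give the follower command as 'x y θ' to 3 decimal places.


axis x: 2·8.000 + -1/2 = 15.500
axis y: 3/2·-9.000 + 1 = -12.500
axis θ: 1·71.000 + 2 = 73.000

15.500 -12.500 73.000


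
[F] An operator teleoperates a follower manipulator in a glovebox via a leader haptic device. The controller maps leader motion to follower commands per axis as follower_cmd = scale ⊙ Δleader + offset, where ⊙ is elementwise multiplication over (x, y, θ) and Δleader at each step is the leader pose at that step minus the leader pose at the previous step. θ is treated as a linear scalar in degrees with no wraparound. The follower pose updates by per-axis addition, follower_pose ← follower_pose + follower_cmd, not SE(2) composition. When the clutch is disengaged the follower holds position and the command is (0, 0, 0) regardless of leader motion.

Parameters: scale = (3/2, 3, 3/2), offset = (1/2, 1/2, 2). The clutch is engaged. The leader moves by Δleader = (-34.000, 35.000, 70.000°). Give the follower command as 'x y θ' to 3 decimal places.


-50.500 105.500 107.000

axis x: 3/2·-34.000 + 1/2 = -50.500
axis y: 3·35.000 + 1/2 = 105.500
axis θ: 3/2·70.000 + 2 = 107.000


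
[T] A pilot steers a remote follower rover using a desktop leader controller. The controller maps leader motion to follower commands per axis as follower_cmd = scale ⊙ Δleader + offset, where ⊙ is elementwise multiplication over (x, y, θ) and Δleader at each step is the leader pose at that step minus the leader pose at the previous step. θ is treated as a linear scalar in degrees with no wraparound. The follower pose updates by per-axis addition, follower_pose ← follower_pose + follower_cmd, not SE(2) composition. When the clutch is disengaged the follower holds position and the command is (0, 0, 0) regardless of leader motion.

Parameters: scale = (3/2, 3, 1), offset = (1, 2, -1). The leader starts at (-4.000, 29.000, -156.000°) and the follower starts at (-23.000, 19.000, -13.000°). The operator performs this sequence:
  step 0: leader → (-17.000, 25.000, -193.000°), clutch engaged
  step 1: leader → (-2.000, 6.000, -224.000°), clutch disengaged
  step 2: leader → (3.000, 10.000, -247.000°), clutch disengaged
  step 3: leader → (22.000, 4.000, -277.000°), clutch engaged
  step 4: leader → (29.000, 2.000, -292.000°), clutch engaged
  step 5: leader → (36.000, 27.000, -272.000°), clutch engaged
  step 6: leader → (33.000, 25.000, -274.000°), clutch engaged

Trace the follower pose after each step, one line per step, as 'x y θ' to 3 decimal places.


step 0: Δleader=(-13.000, -4.000, -37.000°), engaged; cmd=(-18.500, -10.000, -38.000°) → follower=(-41.500, 9.000, -51.000°)
step 1: Δleader=(15.000, -19.000, -31.000°), disengaged; cmd=(0,0,0) → follower holds at (-41.500, 9.000, -51.000°)
step 2: Δleader=(5.000, 4.000, -23.000°), disengaged; cmd=(0,0,0) → follower holds at (-41.500, 9.000, -51.000°)
step 3: Δleader=(19.000, -6.000, -30.000°), engaged; cmd=(29.500, -16.000, -31.000°) → follower=(-12.000, -7.000, -82.000°)
step 4: Δleader=(7.000, -2.000, -15.000°), engaged; cmd=(11.500, -4.000, -16.000°) → follower=(-0.500, -11.000, -98.000°)
step 5: Δleader=(7.000, 25.000, 20.000°), engaged; cmd=(11.500, 77.000, 19.000°) → follower=(11.000, 66.000, -79.000°)
step 6: Δleader=(-3.000, -2.000, -2.000°), engaged; cmd=(-3.500, -4.000, -3.000°) → follower=(7.500, 62.000, -82.000°)

-41.500 9.000 -51.000
-41.500 9.000 -51.000
-41.500 9.000 -51.000
-12.000 -7.000 -82.000
-0.500 -11.000 -98.000
11.000 66.000 -79.000
7.500 62.000 -82.000


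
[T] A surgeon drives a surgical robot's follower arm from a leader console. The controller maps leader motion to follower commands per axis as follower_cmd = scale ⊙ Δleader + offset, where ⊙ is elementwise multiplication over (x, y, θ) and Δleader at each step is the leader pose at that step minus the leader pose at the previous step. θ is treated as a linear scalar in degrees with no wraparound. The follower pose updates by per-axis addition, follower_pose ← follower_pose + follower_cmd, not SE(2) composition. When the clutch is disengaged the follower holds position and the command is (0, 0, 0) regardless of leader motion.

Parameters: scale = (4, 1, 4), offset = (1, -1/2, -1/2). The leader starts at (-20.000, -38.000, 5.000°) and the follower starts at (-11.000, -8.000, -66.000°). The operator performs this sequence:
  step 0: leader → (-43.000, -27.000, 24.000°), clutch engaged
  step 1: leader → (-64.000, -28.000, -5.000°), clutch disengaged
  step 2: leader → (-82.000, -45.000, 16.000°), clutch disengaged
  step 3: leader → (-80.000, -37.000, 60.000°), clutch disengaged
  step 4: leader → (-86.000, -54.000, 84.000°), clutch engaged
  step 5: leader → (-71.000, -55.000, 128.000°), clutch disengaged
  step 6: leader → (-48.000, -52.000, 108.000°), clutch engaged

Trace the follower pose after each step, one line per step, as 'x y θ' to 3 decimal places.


-102.000 2.500 9.500
-102.000 2.500 9.500
-102.000 2.500 9.500
-102.000 2.500 9.500
-125.000 -15.000 105.000
-125.000 -15.000 105.000
-32.000 -12.500 24.500

step 0: Δleader=(-23.000, 11.000, 19.000°), engaged; cmd=(-91.000, 10.500, 75.500°) → follower=(-102.000, 2.500, 9.500°)
step 1: Δleader=(-21.000, -1.000, -29.000°), disengaged; cmd=(0,0,0) → follower holds at (-102.000, 2.500, 9.500°)
step 2: Δleader=(-18.000, -17.000, 21.000°), disengaged; cmd=(0,0,0) → follower holds at (-102.000, 2.500, 9.500°)
step 3: Δleader=(2.000, 8.000, 44.000°), disengaged; cmd=(0,0,0) → follower holds at (-102.000, 2.500, 9.500°)
step 4: Δleader=(-6.000, -17.000, 24.000°), engaged; cmd=(-23.000, -17.500, 95.500°) → follower=(-125.000, -15.000, 105.000°)
step 5: Δleader=(15.000, -1.000, 44.000°), disengaged; cmd=(0,0,0) → follower holds at (-125.000, -15.000, 105.000°)
step 6: Δleader=(23.000, 3.000, -20.000°), engaged; cmd=(93.000, 2.500, -80.500°) → follower=(-32.000, -12.500, 24.500°)
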